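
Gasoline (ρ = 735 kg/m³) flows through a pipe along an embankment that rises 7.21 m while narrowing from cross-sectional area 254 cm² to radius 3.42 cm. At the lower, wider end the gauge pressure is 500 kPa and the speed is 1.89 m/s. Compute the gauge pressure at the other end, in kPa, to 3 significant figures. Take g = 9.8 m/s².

P₂ ≈ 387 kPa

Mass conservation (A₁v₁ = A₂v₂) gives v₂ = 1.89 × 254/36.7 = 13.1 m/s.
Energy conservation along the streamline gives P₂ = P₁ − ½ρ(v₂² − v₁²) − ρg(h₂ − h₁).
P₂ = 500000 + ½·735·(1.89² − 13.1²) − 735·9.8·(+7.21) = 500000 + (-61400) − (51900) = 387000 Pa.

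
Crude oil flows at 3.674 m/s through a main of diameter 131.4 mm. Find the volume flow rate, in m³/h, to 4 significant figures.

Q = A·v = 0.01356 m² × 3.674 m/s = 0.04982 m³/s.
Converting: 0.04982 m³/s × 3600 = 179.4 m³/h.

Q = 179.4 m³/h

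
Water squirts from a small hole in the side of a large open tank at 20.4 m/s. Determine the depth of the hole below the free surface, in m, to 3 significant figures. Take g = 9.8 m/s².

h = 21.2 m

Torricelli: v = √(2gh), so h = v²/(2g).
h = 20.4²/(2·9.8) = 416/19.60 = 21.2 m.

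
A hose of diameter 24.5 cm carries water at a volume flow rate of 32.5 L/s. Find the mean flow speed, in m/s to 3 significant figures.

Q = 32.5 L/s = 0.0325 m³/s.
v = Q/A = 0.0325 / 0.0471 = 0.689 m/s.

v = 0.689 m/s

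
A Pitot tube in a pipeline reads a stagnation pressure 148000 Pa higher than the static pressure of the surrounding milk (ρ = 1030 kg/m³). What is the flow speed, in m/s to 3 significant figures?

Bernoulli between the free stream and the stagnation point: ½ρv² = P_stag − P_static.
v = √(2ΔP/ρ) = √(2·148000/1030) = 17.0 m/s.

17.0 m/s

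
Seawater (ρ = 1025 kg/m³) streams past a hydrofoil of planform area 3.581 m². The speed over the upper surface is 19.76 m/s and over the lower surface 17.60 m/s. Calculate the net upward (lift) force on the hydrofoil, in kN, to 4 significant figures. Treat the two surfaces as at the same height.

With equal heights on the two surfaces, Bernoulli gives P_lower − P_upper = ½ρ(v_upper² − v_lower²).
ΔP = ½·1025·(19.76² − 17.60²) = 41360 Pa.
Lift = ΔP · A = 41360 × 3.581 = 148100 N.

148.1 kN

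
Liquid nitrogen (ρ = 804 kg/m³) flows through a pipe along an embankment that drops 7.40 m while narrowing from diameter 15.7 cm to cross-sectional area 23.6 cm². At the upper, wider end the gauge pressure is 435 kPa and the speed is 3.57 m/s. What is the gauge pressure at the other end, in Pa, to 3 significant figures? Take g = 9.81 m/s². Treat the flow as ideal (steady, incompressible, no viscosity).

P₂ ≈ 154000 Pa

The volume flow rate is constant, so v₂ = (A₁/A₂)v₁ = (194/23.6)·3.57 = 29.3 m/s.
Bernoulli: P₁ + ½ρv₁² + ρg h₁ = P₂ + ½ρv₂² + ρg h₂, so P₂ = P₁ + ½ρ(v₁² − v₂²) − ρg(h₂ − h₁).
P₂ = 435000 + ½·804·(3.57² − 29.3²) − 804·9.81·(−7.40) = 435000 + (-340000) − (-58400) = 154000 Pa.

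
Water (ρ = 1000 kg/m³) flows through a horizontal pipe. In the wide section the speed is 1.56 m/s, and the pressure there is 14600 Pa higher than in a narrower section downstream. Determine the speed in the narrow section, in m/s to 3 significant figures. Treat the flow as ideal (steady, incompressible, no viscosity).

Along the level pipe P + ½ρv² is conserved, hence v₂² = v₁² + 2(P₁ − P₂)/ρ.
v₂ = √(1.56² + 2·14600/1000) = √(2.43 + 29.2) = 5.62 m/s.

5.62 m/s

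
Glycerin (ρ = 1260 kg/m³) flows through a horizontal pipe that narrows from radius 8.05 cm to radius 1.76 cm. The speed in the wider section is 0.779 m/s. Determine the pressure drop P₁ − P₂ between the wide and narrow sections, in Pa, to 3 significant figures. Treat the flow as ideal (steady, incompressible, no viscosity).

Continuity gives A₁v₁ = A₂v₂, so v₂ = (204 cm²)/(9.73 cm²) × 0.779 m/s = 16.3 m/s.
With no height change, Bernoulli's equation is P₁ + ½ρv₁² = P₂ + ½ρv₂².
P₁ − P₂ = ½·1260·(16.3² − 0.779²) = ½·1260·265 = 167000 Pa.

ΔP = 167000 Pa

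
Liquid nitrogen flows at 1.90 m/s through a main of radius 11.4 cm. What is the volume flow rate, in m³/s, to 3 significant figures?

Q = A·v = 0.0408 m² × 1.90 m/s = 0.0776 m³/s.

Q = 0.0776 m³/s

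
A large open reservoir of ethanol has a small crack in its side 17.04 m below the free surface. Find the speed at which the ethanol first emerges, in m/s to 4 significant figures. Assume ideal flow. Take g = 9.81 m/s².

v ≈ 18.28 m/s

Torricelli's result v = √(2gh) gives v = √(2·9.81·17.04) = 18.28 m/s.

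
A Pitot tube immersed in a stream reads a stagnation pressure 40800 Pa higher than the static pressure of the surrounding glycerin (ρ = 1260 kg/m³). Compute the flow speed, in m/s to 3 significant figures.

The dynamic pressure equals the rise in static pressure at the stagnation point: ΔP = ½ρv².
v = √(2ΔP/ρ) = √(2·40800/1260) = 8.05 m/s.

8.05 m/s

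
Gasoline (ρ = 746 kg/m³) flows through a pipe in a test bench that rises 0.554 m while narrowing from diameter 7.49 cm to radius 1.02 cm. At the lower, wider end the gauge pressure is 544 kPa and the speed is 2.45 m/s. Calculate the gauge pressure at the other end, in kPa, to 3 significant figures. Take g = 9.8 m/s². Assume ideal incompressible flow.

Continuity gives A₁v₁ = A₂v₂, so v₂ = (44.1 cm²)/(3.27 cm²) × 2.45 m/s = 33.0 m/s.
Applying Bernoulli between the two ends and solving for P₂: P₂ = P₁ + ½ρ(v₁² − v₂²) − ρgΔh.
P₂ = 544000 + ½·746·(2.45² − 33.0²) − 746·9.8·(+0.554) = 544000 + (-405000) − (4050) = 135000 Pa.

135 kPa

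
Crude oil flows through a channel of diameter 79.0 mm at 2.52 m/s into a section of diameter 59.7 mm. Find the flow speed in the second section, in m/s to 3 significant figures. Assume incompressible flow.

v₂ = 4.41 m/s

By continuity, v₂ = v₁·A₁/A₂ = 2.52·(49.0/28.0) = 4.41 m/s.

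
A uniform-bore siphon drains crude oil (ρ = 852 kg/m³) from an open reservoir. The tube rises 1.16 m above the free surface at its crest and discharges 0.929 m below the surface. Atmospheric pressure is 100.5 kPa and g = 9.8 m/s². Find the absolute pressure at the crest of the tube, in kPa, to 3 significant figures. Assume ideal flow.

Bernoulli surface→outlet gives ½v² = g·h_out, so v = √(2·9.8·0.929) = 4.27 m/s.
With constant cross-section the crest speed equals v; applying Bernoulli from the surface up to the crest, P_top = P_atm − ½ρv² − ρg·h_top.
P_top = 100500 − ½·852·4.27² − 852·9.8·1.16 = 83100 Pa.

P_top = 83.1 kPa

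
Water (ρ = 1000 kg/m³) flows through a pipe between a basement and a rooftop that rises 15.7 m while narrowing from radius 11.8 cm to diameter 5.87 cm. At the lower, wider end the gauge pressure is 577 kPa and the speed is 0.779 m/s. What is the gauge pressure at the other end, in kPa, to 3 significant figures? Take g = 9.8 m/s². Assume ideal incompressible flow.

The volume flow rate is constant, so v₂ = (A₁/A₂)v₁ = (437/27.1)·0.779 = 12.6 m/s.
Applying Bernoulli between the two ends and solving for P₂: P₂ = P₁ + ½ρ(v₁² − v₂²) − ρgΔh.
P₂ = 577000 + ½·1000·(0.779² − 12.6²) − 1000·9.8·(+15.7) = 577000 + (-79000) − (154000) = 344000 Pa.

P₂ = 344 kPa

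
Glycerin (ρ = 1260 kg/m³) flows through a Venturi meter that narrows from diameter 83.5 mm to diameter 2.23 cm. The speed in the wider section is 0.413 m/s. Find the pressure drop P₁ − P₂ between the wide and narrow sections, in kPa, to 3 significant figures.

ΔP ≈ 21.0 kPa

Continuity gives A₁v₁ = A₂v₂, so v₂ = (54.8 cm²)/(3.91 cm²) × 0.413 m/s = 5.79 m/s.
Along the horizontal streamline, P + ½ρv² is constant.
P₁ − P₂ = ½·1260·(5.79² − 0.413²) = ½·1260·33.4 = 21000 Pa.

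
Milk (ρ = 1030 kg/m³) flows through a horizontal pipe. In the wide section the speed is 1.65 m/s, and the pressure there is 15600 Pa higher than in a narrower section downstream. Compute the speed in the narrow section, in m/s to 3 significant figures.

v₂ = 5.75 m/s

Horizontal Bernoulli: P₁ + ½ρv₁² = P₂ + ½ρv₂², so v₂² = v₁² + 2(P₁ − P₂)/ρ.
v₂ = √(1.65² + 2·15600/1030) = √(2.72 + 30.3) = 5.75 m/s.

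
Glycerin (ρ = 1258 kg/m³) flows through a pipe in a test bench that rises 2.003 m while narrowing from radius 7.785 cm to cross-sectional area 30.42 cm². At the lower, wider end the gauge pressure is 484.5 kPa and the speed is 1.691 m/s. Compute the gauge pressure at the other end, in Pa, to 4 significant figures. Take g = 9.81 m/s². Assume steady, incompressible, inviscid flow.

Continuity gives A₁v₁ = A₂v₂, so v₂ = (190.4 cm²)/(30.42 cm²) × 1.691 m/s = 10.58 m/s.
Energy conservation along the streamline gives P₂ = P₁ − ½ρ(v₂² − v₁²) − ρg(h₂ − h₁).
P₂ = 484500 + ½·1258·(1.691² − 10.58²) − 1258·9.81·(+2.003) = 484500 + (-68660) − (24720) = 391100 Pa.

P₂ = 391100 Pa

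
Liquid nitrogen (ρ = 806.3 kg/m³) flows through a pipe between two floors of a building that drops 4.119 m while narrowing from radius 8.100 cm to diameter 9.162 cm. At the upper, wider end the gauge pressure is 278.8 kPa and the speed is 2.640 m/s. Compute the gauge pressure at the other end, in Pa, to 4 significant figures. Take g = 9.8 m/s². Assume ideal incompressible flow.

Mass conservation (A₁v₁ = A₂v₂) gives v₂ = 2.640 × 206.1/65.93 = 8.254 m/s.
Applying Bernoulli between the two ends and solving for P₂: P₂ = P₁ + ½ρ(v₁² − v₂²) − ρgΔh.
P₂ = 278800 + ½·806.3·(2.640² − 8.254²) − 806.3·9.8·(−4.119) = 278800 + (-24650) − (-32550) = 286700 Pa.

286700 Pa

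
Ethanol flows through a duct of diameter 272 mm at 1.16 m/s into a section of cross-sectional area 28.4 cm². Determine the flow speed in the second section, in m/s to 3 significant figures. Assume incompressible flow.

v₂ ≈ 23.7 m/s

Mass conservation (A₁v₁ = A₂v₂) gives v₂ = 1.16 × 581/28.4 = 23.7 m/s.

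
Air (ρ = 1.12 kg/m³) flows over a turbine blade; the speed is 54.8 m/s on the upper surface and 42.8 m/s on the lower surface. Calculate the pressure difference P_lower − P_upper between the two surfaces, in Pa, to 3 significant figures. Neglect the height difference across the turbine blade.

656 Pa

With negligible Δh, P + ½ρv² is constant, so P_low − P_up = ½ρ(v_up² − v_low²).
ΔP = ½·1.12·(54.8² − 42.8²) = 656 Pa.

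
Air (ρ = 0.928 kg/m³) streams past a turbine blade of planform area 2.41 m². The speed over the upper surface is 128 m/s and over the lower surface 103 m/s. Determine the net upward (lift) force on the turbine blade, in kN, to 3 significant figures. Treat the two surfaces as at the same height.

F ≈ 6.46 kN

The faster flow above has the lower pressure; Bernoulli (same height) gives ΔP = ½ρ(v_up² − v_low²).
ΔP = ½·0.928·(128² − 103²) = 2680 Pa.
Lift = ΔP · A = 2680 × 2.41 = 6460 N.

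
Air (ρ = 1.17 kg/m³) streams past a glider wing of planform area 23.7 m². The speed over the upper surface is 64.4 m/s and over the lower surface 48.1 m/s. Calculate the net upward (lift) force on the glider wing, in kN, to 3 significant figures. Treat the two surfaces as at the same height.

From P + ½ρv² = const at equal height, P_low − P_up = ½ρ(v_up² − v_low²).
ΔP = ½·1.17·(64.4² − 48.1²) = 1070 Pa.
Lift = ΔP · A = 1070 × 23.7 = 25400 N.

F ≈ 25.4 kN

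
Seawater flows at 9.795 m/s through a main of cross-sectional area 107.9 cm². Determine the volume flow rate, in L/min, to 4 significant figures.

Q ≈ 6341 L/min

Q = A·v = 0.01079 m² × 9.795 m/s = 0.1057 m³/s.
Converting: 0.1057 m³/s × 60000 = 6341 L/min.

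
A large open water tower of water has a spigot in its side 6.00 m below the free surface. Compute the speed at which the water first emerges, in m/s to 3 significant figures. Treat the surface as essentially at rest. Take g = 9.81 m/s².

Bernoulli from surface to hole (P equal, v_surface ≈ 0): v = √(2gh) = √(2×9.81×6.00) = 10.8 m/s.

v ≈ 10.8 m/s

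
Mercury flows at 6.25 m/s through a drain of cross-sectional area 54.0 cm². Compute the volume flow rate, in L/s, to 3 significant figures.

Q ≈ 33.8 L/s

Q = A·v = 0.00540 m² × 6.25 m/s = 0.0338 m³/s.
Converting: 0.0338 m³/s × 1000 = 33.8 L/s.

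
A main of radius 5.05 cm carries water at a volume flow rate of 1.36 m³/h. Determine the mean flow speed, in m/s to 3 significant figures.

0.0472 m/s

Q = 1.36 m³/h = 0.000378 m³/s.
v = Q/A = 0.000378 / 0.00801 = 0.0472 m/s.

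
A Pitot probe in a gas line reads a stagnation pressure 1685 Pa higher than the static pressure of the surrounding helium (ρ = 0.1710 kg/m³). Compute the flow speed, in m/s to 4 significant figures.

v = 140.4 m/s

At the stagnation point the flow is brought to rest, so Bernoulli gives P_stag − P_static = ½ρv².
v = √(2ΔP/ρ) = √(2·1685/0.1710) = 140.4 m/s.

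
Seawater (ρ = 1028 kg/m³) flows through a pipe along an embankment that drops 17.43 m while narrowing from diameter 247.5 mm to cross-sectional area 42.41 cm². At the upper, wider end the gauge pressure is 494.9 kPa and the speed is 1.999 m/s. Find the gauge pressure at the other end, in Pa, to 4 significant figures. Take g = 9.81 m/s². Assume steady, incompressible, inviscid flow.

Mass conservation (A₁v₁ = A₂v₂) gives v₂ = 1.999 × 481.1/42.41 = 22.68 m/s.
Applying Bernoulli between the two ends and solving for P₂: P₂ = P₁ + ½ρ(v₁² − v₂²) − ρgΔh.
P₂ = 494900 + ½·1028·(1.999² − 22.68²) − 1028·9.81·(−17.43) = 494900 + (-262300) − (-175800) = 408400 Pa.

P₂ ≈ 408400 Pa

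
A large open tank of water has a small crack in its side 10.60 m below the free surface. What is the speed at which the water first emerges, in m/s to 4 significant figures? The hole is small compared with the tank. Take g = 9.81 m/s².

v ≈ 14.42 m/s

The surface is effectively still and both ends are open, so ½v² = gh and v = √(2·9.81·10.60) = 14.42 m/s.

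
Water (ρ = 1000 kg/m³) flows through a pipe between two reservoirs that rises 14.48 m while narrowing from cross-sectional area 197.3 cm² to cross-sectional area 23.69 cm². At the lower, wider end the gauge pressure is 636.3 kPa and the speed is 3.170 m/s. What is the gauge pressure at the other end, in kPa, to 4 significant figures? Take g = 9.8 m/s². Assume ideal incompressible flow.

Mass conservation (A₁v₁ = A₂v₂) gives v₂ = 3.170 × 197.3/23.69 = 26.40 m/s.
Bernoulli: P₁ + ½ρv₁² + ρg h₁ = P₂ + ½ρv₂² + ρg h₂, so P₂ = P₁ + ½ρ(v₁² − v₂²) − ρg(h₂ − h₁).
P₂ = 636300 + ½·1000·(3.170² − 26.40²) − 1000·9.8·(+14.48) = 636300 + (-343500) − (141900) = 150900 Pa.

150.9 kPa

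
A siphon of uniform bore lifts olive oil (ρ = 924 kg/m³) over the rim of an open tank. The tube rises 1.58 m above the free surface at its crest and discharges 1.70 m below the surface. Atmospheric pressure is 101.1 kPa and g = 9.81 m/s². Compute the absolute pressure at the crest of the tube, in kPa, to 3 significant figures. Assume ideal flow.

P_top ≈ 71.4 kPa

The outlet speed comes from Torricelli: v = √(2g·1.70) = 5.78 m/s.
The bore is uniform, so the speed at the crest is the same v. Bernoulli surface→crest: P_atm = P_top + ½ρv² + ρg·h_top.
P_top = 101100 − ½·924·5.78² − 924·9.81·1.58 = 71400 Pa.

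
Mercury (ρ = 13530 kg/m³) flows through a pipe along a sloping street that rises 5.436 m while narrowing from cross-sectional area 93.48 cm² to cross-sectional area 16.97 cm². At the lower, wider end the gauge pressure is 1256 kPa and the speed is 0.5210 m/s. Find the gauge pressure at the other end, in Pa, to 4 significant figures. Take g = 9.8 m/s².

The volume flow rate is constant, so v₂ = (A₁/A₂)v₁ = (93.48/16.97)·0.5210 = 2.870 m/s.
Energy conservation along the streamline gives P₂ = P₁ − ½ρ(v₂² − v₁²) − ρg(h₂ − h₁).
P₂ = 1256000 + ½·13530·(0.5210² − 2.870²) − 13530·9.8·(+5.436) = 1256000 + (-53880) − (720800) = 481300 Pa.

P₂ ≈ 481300 Pa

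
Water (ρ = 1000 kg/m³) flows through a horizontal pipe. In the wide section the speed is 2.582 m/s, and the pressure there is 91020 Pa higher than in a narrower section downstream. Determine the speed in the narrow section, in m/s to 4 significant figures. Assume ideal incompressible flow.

Along the level pipe P + ½ρv² is conserved, hence v₂² = v₁² + 2(P₁ − P₂)/ρ.
v₂ = √(2.582² + 2·91020/1000) = √(6.667 + 182.0) = 13.74 m/s.

v₂ = 13.74 m/s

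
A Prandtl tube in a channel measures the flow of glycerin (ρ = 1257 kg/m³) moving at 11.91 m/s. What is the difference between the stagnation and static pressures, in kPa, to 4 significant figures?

The dynamic pressure equals the rise in static pressure at the stagnation point: ΔP = ½ρv².
ΔP = ½·1257·11.91² = 89150 Pa.

89.15 kPa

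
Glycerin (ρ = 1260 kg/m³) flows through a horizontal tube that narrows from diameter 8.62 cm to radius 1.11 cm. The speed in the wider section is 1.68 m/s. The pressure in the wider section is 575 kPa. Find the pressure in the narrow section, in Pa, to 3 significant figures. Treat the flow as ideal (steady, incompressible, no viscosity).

Continuity gives A₁v₁ = A₂v₂, so v₂ = (58.4 cm²)/(3.87 cm²) × 1.68 m/s = 25.3 m/s.
Bernoulli (h₁ = h₂): P₁ − P₂ = ½ρ(v₂² − v₁²).
P₂ = P₁ − ½ρ(v₂² − v₁²) = 575000 − ½·1260·(25.3² − 1.68²) = 575000 − 402000 = 173000 Pa.

P₂ ≈ 173000 Pa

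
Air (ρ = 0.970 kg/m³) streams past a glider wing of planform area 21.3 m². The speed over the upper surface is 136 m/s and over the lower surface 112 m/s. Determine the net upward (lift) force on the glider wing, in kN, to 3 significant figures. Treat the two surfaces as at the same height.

F ≈ 61.5 kN

The faster flow above has the lower pressure; Bernoulli (same height) gives ΔP = ½ρ(v_up² − v_low²).
ΔP = ½·0.970·(136² − 112²) = 2890 Pa.
Lift = ΔP · A = 2890 × 21.3 = 61500 N.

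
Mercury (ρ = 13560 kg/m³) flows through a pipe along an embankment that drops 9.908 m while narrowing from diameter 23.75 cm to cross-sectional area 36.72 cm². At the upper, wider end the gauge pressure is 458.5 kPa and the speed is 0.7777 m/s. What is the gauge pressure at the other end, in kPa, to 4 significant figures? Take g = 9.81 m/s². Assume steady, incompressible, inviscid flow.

The volume flow rate is constant, so v₂ = (A₁/A₂)v₁ = (443.0/36.72)·0.7777 = 9.383 m/s.
Bernoulli: P₁ + ½ρv₁² + ρg h₁ = P₂ + ½ρv₂² + ρg h₂, so P₂ = P₁ + ½ρ(v₁² − v₂²) − ρg(h₂ − h₁).
P₂ = 458500 + ½·13560·(0.7777² − 9.383²) − 13560·9.81·(−9.908) = 458500 + (-592800) − (-1318000) = 1184000 Pa.

P₂ ≈ 1184 kPa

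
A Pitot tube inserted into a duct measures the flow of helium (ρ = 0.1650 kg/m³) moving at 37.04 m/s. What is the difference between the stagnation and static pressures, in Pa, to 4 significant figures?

At the stagnation point the flow is brought to rest, so Bernoulli gives P_stag − P_static = ½ρv².
ΔP = ½·0.1650·37.04² = 113.2 Pa.

ΔP ≈ 113.2 Pa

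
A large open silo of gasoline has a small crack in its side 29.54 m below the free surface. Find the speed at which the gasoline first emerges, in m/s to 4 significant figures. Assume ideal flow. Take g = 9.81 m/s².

Torricelli's result v = √(2gh) gives v = √(2·9.81·29.54) = 24.07 m/s.

v = 24.07 m/s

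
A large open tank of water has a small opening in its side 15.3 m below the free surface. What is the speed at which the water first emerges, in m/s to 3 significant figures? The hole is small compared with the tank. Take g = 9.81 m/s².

17.3 m/s

Torricelli's result v = √(2gh) gives v = √(2·9.81·15.3) = 17.3 m/s.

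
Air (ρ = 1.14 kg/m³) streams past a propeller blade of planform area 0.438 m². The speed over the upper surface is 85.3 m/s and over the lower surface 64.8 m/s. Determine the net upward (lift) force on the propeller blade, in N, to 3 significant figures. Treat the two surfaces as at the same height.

The faster flow above has the lower pressure; Bernoulli (same height) gives ΔP = ½ρ(v_up² − v_low²).
ΔP = ½·1.14·(85.3² − 64.8²) = 1750 Pa.
Lift = ΔP · A = 1750 × 0.438 = 768 N.

768 N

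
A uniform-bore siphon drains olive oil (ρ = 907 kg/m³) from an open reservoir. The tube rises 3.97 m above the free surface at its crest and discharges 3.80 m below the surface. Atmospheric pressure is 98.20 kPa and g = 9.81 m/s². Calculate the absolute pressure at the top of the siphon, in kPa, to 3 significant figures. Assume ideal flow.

Bernoulli surface→outlet gives ½v² = g·h_out, so v = √(2·9.81·3.80) = 8.63 m/s.
Continuity keeps v the same throughout the tube; from surface to crest, P_atm + 0 = P_top + ½ρv² + ρg·h_top.
P_top = 98200 − ½·907·8.63² − 907·9.81·3.97 = 29100 Pa.

29.1 kPa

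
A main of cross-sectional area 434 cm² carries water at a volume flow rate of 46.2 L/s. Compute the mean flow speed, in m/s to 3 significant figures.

1.06 m/s

Q = 46.2 L/s = 0.0462 m³/s.
v = Q/A = 0.0462 / 0.0434 = 1.06 m/s.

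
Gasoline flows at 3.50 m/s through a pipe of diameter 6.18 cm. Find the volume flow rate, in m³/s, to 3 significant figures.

Q = 0.0105 m³/s

Q = A·v = 0.00300 m² × 3.50 m/s = 0.0105 m³/s.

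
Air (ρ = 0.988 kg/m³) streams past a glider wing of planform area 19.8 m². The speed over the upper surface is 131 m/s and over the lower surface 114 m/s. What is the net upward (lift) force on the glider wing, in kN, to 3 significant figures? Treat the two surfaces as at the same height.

From P + ½ρv² = const at equal height, P_low − P_up = ½ρ(v_up² − v_low²).
ΔP = ½·0.988·(131² − 114²) = 2060 Pa.
Lift = ΔP · A = 2060 × 19.8 = 40700 N.

F = 40.7 kN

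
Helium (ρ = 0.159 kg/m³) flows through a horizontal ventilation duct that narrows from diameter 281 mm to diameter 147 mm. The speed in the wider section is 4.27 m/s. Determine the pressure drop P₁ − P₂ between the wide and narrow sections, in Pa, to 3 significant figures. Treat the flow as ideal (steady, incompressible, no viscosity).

The volume flow rate is constant, so v₂ = (A₁/A₂)v₁ = (620/170)·4.27 = 15.6 m/s.
Along the horizontal streamline, P + ½ρv² is constant.
P₁ − P₂ = ½·0.159·(15.6² − 4.27²) = ½·0.159·225 = 17.9 Pa.

ΔP ≈ 17.9 Pa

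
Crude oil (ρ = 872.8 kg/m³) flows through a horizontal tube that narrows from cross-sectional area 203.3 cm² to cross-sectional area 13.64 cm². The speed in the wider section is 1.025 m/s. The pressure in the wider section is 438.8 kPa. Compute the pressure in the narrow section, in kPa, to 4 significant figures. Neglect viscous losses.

By continuity, v₂ = v₁·A₁/A₂ = 1.025·(203.3/13.64) = 15.28 m/s.
With no height change, Bernoulli's equation is P₁ + ½ρv₁² = P₂ + ½ρv₂².
P₂ = P₁ − ½ρ(v₂² − v₁²) = 438800 − ½·872.8·(15.28² − 1.025²) = 438800 − 101400 = 337400 Pa.

337.4 kPa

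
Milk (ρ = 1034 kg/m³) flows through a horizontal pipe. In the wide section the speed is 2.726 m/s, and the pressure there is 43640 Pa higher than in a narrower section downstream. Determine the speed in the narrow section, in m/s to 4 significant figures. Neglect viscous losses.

9.583 m/s

With h₁ = h₂, rearranging Bernoulli gives v₂ = √(v₁² + 2ΔP/ρ).
v₂ = √(2.726² + 2·43640/1034) = √(7.431 + 84.41) = 9.583 m/s.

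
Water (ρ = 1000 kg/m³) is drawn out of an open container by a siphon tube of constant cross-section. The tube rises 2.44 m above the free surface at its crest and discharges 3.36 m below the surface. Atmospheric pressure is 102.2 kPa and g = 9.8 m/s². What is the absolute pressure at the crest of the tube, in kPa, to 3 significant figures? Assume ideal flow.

P_top ≈ 45.4 kPa

Bernoulli surface→outlet gives ½v² = g·h_out, so v = √(2·9.8·3.36) = 8.12 m/s.
Continuity keeps v the same throughout the tube; from surface to crest, P_atm + 0 = P_top + ½ρv² + ρg·h_top.
P_top = 102200 − ½·1000·8.12² − 1000·9.8·2.44 = 45400 Pa.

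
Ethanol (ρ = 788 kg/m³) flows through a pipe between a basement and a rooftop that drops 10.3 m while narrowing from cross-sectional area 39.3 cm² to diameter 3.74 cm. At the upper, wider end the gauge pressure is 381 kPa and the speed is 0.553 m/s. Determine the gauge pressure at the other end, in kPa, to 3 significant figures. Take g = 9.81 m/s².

The volume flow rate is constant, so v₂ = (A₁/A₂)v₁ = (39.3/11.0)·0.553 = 1.98 m/s.
Bernoulli: P₁ + ½ρv₁² + ρg h₁ = P₂ + ½ρv₂² + ρg h₂, so P₂ = P₁ + ½ρ(v₁² − v₂²) − ρg(h₂ − h₁).
P₂ = 381000 + ½·788·(0.553² − 1.98²) − 788·9.81·(−10.3) = 381000 + (-1420) − (-79600) = 459000 Pa.

459 kPa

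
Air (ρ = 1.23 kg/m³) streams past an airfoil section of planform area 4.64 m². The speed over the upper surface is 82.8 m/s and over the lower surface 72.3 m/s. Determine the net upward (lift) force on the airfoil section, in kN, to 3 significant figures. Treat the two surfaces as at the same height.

F = 4.65 kN

From P + ½ρv² = const at equal height, P_low − P_up = ½ρ(v_up² − v_low²).
ΔP = ½·1.23·(82.8² − 72.3²) = 1000 Pa.
Lift = ΔP · A = 1000 × 4.64 = 4650 N.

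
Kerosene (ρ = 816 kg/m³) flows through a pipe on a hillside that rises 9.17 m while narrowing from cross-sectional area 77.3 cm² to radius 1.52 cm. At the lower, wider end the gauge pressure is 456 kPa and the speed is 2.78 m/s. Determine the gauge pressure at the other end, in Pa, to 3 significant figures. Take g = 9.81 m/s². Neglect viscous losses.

Mass conservation (A₁v₁ = A₂v₂) gives v₂ = 2.78 × 77.3/7.26 = 29.6 m/s.
Applying Bernoulli between the two ends and solving for P₂: P₂ = P₁ + ½ρ(v₁² − v₂²) − ρgΔh.
P₂ = 456000 + ½·816·(2.78² − 29.6²) − 816·9.81·(+9.17) = 456000 + (-354000) − (73400) = 28100 Pa.

28100 Pa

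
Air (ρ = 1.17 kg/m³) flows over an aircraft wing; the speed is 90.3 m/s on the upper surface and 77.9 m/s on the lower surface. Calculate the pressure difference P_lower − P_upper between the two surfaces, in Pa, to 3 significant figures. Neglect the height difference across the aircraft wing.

ΔP ≈ 1220 Pa

Bernoulli (same height): P_lower − P_upper = ½ρ(v_upper² − v_lower²).
ΔP = ½·1.17·(90.3² − 77.9²) = 1220 Pa.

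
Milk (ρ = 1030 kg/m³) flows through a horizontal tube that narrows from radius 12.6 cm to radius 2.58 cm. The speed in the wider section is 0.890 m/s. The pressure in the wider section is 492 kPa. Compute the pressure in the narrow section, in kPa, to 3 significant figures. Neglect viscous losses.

P₂ ≈ 260 kPa

The volume flow rate is constant, so v₂ = (A₁/A₂)v₁ = (499/20.9)·0.890 = 21.2 m/s.
With no height change, Bernoulli's equation is P₁ + ½ρv₁² = P₂ + ½ρv₂².
P₂ = P₁ − ½ρ(v₂² − v₁²) = 492000 − ½·1030·(21.2² − 0.890²) = 492000 − 232000 = 260000 Pa.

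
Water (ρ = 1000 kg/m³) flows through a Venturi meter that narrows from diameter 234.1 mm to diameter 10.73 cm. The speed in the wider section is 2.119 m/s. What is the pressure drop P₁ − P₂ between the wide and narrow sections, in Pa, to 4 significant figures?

ΔP ≈ 48620 Pa

Mass conservation (A₁v₁ = A₂v₂) gives v₂ = 2.119 × 430.4/90.43 = 10.09 m/s.
Along the horizontal streamline, P + ½ρv² is constant.
P₁ − P₂ = ½·1000·(10.09² − 2.119²) = ½·1000·97.24 = 48620 Pa.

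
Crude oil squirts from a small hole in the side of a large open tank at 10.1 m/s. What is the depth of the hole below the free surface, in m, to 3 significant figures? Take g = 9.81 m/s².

Torricelli: v = √(2gh), so h = v²/(2g).
h = 10.1²/(2·9.81) = 102/19.62 = 5.20 m.

5.20 m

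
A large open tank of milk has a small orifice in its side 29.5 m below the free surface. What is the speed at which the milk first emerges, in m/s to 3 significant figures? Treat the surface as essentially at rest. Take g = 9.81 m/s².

With the surface at rest and both surface and jet at atmospheric pressure, Bernoulli gives ρg h = ½ρv², so v = √(2gh) = √(2·9.81·29.5) = 24.1 m/s.

v ≈ 24.1 m/s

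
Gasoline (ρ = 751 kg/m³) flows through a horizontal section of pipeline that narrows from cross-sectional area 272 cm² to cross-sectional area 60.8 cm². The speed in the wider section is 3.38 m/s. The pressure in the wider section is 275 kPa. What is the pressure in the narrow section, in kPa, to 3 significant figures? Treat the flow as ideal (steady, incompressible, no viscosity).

Continuity gives A₁v₁ = A₂v₂, so v₂ = (272 cm²)/(60.8 cm²) × 3.38 m/s = 15.1 m/s.
The pipe is horizontal, so Bernoulli reduces to P₁ + ½ρv₁² = P₂ + ½ρv₂².
P₂ = P₁ − ½ρ(v₂² − v₁²) = 275000 − ½·751·(15.1² − 3.38²) = 275000 − 81600 = 193000 Pa.

P₂ ≈ 193 kPa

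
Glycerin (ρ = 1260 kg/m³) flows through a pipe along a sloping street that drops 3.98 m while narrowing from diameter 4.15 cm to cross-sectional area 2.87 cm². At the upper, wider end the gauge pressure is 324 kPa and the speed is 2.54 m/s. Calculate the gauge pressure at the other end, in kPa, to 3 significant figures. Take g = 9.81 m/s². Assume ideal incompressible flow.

P₂ ≈ 287 kPa

Continuity gives A₁v₁ = A₂v₂, so v₂ = (13.5 cm²)/(2.87 cm²) × 2.54 m/s = 12.0 m/s.
Bernoulli: P₁ + ½ρv₁² + ρg h₁ = P₂ + ½ρv₂² + ρg h₂, so P₂ = P₁ + ½ρ(v₁² − v₂²) − ρg(h₂ − h₁).
P₂ = 324000 + ½·1260·(2.54² − 12.0²) − 1260·9.81·(−3.98) = 324000 + (-86200) − (-49200) = 287000 Pa.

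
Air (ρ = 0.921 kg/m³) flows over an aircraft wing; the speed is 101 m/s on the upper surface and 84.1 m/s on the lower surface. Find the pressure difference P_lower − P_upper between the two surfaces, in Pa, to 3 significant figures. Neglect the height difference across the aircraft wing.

ΔP = 1440 Pa

Bernoulli (same height): P_lower − P_upper = ½ρ(v_upper² − v_lower²).
ΔP = ½·0.921·(101² − 84.1²) = 1440 Pa.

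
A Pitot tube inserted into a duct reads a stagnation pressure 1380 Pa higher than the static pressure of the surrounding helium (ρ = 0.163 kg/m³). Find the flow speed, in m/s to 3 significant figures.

130 m/s

The dynamic pressure equals the rise in static pressure at the stagnation point: ΔP = ½ρv².
v = √(2ΔP/ρ) = √(2·1380/0.163) = 130 m/s.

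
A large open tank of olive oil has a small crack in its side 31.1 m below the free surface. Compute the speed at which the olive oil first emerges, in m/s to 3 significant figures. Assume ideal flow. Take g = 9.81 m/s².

v = 24.7 m/s

Bernoulli from surface to hole (P equal, v_surface ≈ 0): v = √(2gh) = √(2×9.81×31.1) = 24.7 m/s.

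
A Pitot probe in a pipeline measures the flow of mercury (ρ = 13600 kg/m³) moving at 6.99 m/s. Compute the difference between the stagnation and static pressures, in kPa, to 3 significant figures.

ΔP = 332 kPa

At the stagnation point the flow is brought to rest, so Bernoulli gives P_stag − P_static = ½ρv².
ΔP = ½·13600·6.99² = 332000 Pa.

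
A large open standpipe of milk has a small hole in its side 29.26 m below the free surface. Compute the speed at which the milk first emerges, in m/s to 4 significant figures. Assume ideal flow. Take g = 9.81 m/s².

v = 23.96 m/s

Bernoulli from surface to hole (P equal, v_surface ≈ 0): v = √(2gh) = √(2×9.81×29.26) = 23.96 m/s.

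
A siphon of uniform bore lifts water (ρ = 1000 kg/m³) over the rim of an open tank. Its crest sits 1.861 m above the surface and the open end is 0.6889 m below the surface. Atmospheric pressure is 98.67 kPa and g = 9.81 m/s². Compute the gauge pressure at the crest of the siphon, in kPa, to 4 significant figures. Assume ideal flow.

P_gauge = -25.01 kPa

The outlet speed comes from Torricelli: v = √(2g·0.6889) = 3.676 m/s.
Continuity keeps v the same throughout the tube; from surface to crest, P_atm + 0 = P_top + ½ρv² + ρg·h_top.
P_top = 98670 − ½·1000·3.676² − 1000·9.81·1.861 = 73660 Pa. So P_gauge = P_top − P_atm = -25010 Pa.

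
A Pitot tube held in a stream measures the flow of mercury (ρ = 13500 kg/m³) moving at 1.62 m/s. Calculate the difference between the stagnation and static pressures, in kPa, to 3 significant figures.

At the stagnation point the flow is brought to rest, so Bernoulli gives P_stag − P_static = ½ρv².
ΔP = ½·13500·1.62² = 17700 Pa.

ΔP ≈ 17.7 kPa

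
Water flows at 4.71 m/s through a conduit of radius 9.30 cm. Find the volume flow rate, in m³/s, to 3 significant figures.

Q = A·v = 0.0272 m² × 4.71 m/s = 0.128 m³/s.

Q = 0.128 m³/s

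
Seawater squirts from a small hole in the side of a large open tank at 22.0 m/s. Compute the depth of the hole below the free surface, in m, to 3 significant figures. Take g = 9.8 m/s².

Torricelli: v = √(2gh), so h = v²/(2g).
h = 22.0²/(2·9.8) = 484/19.60 = 24.7 m.

24.7 m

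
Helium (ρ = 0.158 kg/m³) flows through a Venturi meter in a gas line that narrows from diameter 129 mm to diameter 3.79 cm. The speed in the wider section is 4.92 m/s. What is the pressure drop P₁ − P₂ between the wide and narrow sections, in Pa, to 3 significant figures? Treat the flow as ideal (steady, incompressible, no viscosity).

ΔP ≈ 255 Pa

Mass conservation (A₁v₁ = A₂v₂) gives v₂ = 4.92 × 131/11.3 = 57.0 m/s.
The pipe is horizontal, so Bernoulli reduces to P₁ + ½ρv₁² = P₂ + ½ρv₂².
P₁ − P₂ = ½·0.158·(57.0² − 4.92²) = ½·0.158·3220 = 255 Pa.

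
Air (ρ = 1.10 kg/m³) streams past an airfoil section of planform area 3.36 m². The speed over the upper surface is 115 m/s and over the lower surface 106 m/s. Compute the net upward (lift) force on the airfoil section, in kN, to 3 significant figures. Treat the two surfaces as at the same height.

3.68 kN

The faster flow above has the lower pressure; Bernoulli (same height) gives ΔP = ½ρ(v_up² − v_low²).
ΔP = ½·1.10·(115² − 106²) = 1090 Pa.
Lift = ΔP · A = 1090 × 3.36 = 3680 N.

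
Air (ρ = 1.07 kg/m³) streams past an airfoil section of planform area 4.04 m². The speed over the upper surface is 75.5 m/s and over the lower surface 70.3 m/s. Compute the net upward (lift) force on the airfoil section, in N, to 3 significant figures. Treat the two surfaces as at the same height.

F ≈ 1640 N

The faster flow above has the lower pressure; Bernoulli (same height) gives ΔP = ½ρ(v_up² − v_low²).
ΔP = ½·1.07·(75.5² − 70.3²) = 406 Pa.
Lift = ΔP · A = 406 × 4.04 = 1640 N.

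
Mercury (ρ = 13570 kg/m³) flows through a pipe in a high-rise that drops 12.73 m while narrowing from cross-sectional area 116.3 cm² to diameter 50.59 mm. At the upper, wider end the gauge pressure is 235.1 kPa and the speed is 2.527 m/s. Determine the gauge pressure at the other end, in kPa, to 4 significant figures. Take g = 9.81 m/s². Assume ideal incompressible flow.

Mass conservation (A₁v₁ = A₂v₂) gives v₂ = 2.527 × 116.3/20.10 = 14.62 m/s.
Energy conservation along the streamline gives P₂ = P₁ − ½ρ(v₂² − v₁²) − ρg(h₂ − h₁).
P₂ = 235100 + ½·13570·(2.527² − 14.62²) − 13570·9.81·(−12.73) = 235100 + (-1407000) − (-1695000) = 522700 Pa.

P₂ ≈ 522.7 kPa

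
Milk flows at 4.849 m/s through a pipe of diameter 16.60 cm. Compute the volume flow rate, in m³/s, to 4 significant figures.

0.1049 m³/s

Q = A·v = 0.02164 m² × 4.849 m/s = 0.1049 m³/s.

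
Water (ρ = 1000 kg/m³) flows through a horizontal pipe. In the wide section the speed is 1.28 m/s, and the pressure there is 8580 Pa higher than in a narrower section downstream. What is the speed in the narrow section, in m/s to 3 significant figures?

Along the level pipe P + ½ρv² is conserved, hence v₂² = v₁² + 2(P₁ − P₂)/ρ.
v₂ = √(1.28² + 2·8580/1000) = √(1.64 + 17.2) = 4.34 m/s.

v₂ ≈ 4.34 m/s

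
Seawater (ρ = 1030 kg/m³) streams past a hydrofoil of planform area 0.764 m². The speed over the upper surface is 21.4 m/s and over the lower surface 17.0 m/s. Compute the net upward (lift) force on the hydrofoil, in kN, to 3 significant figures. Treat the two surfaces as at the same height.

From P + ½ρv² = const at equal height, P_low − P_up = ½ρ(v_up² − v_low²).
ΔP = ½·1030·(21.4² − 17.0²) = 87000 Pa.
Lift = ΔP · A = 87000 × 0.764 = 66500 N.

F ≈ 66.5 kN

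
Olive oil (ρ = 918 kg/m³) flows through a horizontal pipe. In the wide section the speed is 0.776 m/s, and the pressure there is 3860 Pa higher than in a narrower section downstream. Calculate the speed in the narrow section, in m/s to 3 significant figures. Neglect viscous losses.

Along the level pipe P + ½ρv² is conserved, hence v₂² = v₁² + 2(P₁ − P₂)/ρ.
v₂ = √(0.776² + 2·3860/918) = √(0.602 + 8.41) = 3.00 m/s.

v₂ ≈ 3.00 m/s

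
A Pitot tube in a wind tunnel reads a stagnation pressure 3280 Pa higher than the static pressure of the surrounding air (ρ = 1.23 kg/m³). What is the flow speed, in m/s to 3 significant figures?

The dynamic pressure equals the rise in static pressure at the stagnation point: ΔP = ½ρv².
v = √(2ΔP/ρ) = √(2·3280/1.23) = 73.0 m/s.

73.0 m/s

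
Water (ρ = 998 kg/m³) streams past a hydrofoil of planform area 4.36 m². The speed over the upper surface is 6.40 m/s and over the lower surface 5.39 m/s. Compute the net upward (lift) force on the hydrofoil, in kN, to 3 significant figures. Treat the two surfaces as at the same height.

The faster flow above has the lower pressure; Bernoulli (same height) gives ΔP = ½ρ(v_up² − v_low²).
ΔP = ½·998·(6.40² − 5.39²) = 5940 Pa.
Lift = ΔP · A = 5940 × 4.36 = 25900 N.

F = 25.9 kN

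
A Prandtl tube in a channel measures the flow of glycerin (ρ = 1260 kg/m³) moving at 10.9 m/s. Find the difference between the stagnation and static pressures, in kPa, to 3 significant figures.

ΔP ≈ 74.9 kPa

Bernoulli between the free stream and the stagnation point: ½ρv² = P_stag − P_static.
ΔP = ½·1260·10.9² = 74900 Pa.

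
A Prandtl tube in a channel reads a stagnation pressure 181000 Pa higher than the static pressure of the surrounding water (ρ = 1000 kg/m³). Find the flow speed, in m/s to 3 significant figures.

At the stagnation point the flow is brought to rest, so Bernoulli gives P_stag − P_static = ½ρv².
v = √(2ΔP/ρ) = √(2·181000/1000) = 19.0 m/s.

v ≈ 19.0 m/s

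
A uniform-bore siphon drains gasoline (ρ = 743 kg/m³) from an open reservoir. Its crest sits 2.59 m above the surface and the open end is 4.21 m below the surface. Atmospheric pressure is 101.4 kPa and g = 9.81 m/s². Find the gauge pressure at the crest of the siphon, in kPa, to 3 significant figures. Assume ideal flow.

Bernoulli surface→outlet gives ½v² = g·h_out, so v = √(2·9.81·4.21) = 9.09 m/s.
With constant cross-section the crest speed equals v; applying Bernoulli from the surface up to the crest, P_top = P_atm − ½ρv² − ρg·h_top.
P_top = 101400 − ½·743·9.09² − 743·9.81·2.59 = 51800 Pa. So P_gauge = P_top − P_atm = -49600 Pa.

P_gauge ≈ -49.6 kPa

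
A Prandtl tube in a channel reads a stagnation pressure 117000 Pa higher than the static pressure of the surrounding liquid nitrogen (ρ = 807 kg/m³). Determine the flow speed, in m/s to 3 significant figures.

v ≈ 17.0 m/s

The dynamic pressure equals the rise in static pressure at the stagnation point: ΔP = ½ρv².
v = √(2ΔP/ρ) = √(2·117000/807) = 17.0 m/s.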